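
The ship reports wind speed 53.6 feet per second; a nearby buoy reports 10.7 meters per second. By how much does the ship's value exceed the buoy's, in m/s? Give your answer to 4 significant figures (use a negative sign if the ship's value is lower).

the ship: 53.6 ft/s = 16.33728 m/s.
Difference: 16.33728 − 10.70000 = 5.637 m/s.

5.637 m/s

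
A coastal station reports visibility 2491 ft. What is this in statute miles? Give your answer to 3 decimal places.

0.472 SM

1 ft = 0.000189394 SM, so 2491 × 0.000189394 = 0.472 SM.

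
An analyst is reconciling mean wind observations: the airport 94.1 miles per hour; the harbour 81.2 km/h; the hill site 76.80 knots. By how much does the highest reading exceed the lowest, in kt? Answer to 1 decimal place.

the airport: 94.1 mph = 81.771 kt.
the harbour: 81.2 km/h = 43.844 kt.
Spread: 81.771 − 43.844 = 37.9 kt.

37.9 kt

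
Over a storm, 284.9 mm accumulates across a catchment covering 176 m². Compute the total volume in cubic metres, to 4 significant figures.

50.14 cubic metres

1 mm over 1 m² is 1 L, so volume = 284.9 × 176 = 50142.4 L = 50.14 m³.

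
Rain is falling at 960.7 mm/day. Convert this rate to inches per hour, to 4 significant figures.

1.576 in/hour

960.7 mm/day × 0.0393701 in/mm × 0.0416667 day/hour = 1.576 in/hour.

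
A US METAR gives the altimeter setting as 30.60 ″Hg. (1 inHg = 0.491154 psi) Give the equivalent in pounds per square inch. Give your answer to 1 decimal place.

1 inHg = 0.491154 psi, so 30.60 × 0.491154 = 15.0 psi.

15.0 psi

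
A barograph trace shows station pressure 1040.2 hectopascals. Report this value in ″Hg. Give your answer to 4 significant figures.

1 hPa = 0.02953 inHg, so 1040.2 × 0.02953 = 30.72 inHg.

30.72 inHg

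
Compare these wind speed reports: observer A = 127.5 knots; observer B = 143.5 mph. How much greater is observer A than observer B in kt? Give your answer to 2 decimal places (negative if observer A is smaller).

observer B: 143.5 mph = 124.6981 kt.
Difference: 127.5000 − 124.6981 = 2.80 kt.

2.80 kt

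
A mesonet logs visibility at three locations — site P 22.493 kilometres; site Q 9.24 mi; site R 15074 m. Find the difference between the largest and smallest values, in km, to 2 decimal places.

site Q: 9.24 SM = 14.8703 km.
site R: 15074 m = 15.0740 km.
Spread: 22.4930 − 14.8703 = 7.62 km.

7.62 km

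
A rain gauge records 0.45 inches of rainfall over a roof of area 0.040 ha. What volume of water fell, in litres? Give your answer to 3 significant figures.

4570 litres

Depth: 0.45 in × 25.4 = 11.43 mm.
Area: 0.040 ha = 400 m².
1 mm over 1 m² is 1 L, so volume = 11.43 × 400 = 4572 L ≈ 4570 L.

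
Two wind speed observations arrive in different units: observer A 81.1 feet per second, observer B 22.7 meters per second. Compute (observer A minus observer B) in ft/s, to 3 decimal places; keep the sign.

6.625 ft/s

observer B: 22.7 m/s = 74.47507 ft/s.
Difference: 81.10000 − 74.47507 = 6.625 ft/s.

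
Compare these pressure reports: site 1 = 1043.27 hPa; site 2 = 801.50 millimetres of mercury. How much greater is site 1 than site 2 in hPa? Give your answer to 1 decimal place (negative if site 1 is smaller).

site 2: 801.50 mmHg = 1068.579 hPa.
Difference: 1043.270 − 1068.579 = -25.3 hPa.

-25.3 hPa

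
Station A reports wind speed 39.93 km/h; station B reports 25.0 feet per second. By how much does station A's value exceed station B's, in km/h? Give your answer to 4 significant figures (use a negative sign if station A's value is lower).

12.50 km/h

station B: 25.0 ft/s = 27.4320 km/h.
Difference: 39.9300 − 27.4320 = 12.50 km/h.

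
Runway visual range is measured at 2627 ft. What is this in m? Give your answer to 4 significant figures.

800.7 m

1 ft = 0.3048 m, so 2627 × 0.3048 = 800.7 m.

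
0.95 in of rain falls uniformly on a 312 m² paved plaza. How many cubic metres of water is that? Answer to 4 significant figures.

7.529 cubic metres

Depth: 0.95 in × 25.4 = 24.13 mm.
1 mm over 1 m² is 1 L, so volume = 24.13 × 312 = 7528.56 L = 7.529 m³.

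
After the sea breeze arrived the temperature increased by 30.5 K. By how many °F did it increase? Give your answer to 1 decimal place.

54.9 °F

A change of 1 °C equals a change of 1.8 °F: Δ°F = 30.5 × 1.8 = 54.9 °F.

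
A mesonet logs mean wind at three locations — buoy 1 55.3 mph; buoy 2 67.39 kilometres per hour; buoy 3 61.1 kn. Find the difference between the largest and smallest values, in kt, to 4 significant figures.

24.71 kt

buoy 1: 55.3 mph = 48.0544 kt.
buoy 2: 67.39 km/h = 36.3877 kt.
Spread: 61.1000 − 36.3877 = 24.71 kt.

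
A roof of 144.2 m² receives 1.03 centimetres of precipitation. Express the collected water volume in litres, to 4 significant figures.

Depth: 1.03 cm × 10 = 10.3 mm.
1 mm over 1 m² is 1 L, so volume = 10.3 × 144.2 = 1485.26 L ≈ 1485 L.

1485 litres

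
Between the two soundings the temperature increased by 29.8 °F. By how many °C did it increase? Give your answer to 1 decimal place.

16.6 °C

For a temperature change the 32° offset cancels: Δ°C = 29.8 × 0.5556 = 16.6 °C.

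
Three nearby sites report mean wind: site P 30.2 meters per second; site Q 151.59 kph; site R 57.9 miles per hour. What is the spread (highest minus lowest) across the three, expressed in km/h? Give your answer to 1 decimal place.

58.4 km/h

site P: 30.2 m/s = 108.720 km/h.
site R: 57.9 mph = 93.181 km/h.
Spread: 151.590 − 93.181 = 58.4 km/h.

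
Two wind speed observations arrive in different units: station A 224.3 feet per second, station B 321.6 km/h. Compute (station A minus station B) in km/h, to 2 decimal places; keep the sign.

-75.48 km/h

station A: 224.3 ft/s = 246.1199 km/h.
Difference: 246.1199 − 321.6000 = -75.48 km/h.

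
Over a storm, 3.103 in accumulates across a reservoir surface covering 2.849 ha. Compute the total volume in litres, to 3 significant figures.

Depth: 3.103 in × 25.4 = 78.8162 mm.
Area: 2.849 ha = 28490 m².
1 mm over 1 m² is 1 L, so volume = 78.8162 × 28490 = 2245473.5 L ≈ 2250000 L.

2250000 litres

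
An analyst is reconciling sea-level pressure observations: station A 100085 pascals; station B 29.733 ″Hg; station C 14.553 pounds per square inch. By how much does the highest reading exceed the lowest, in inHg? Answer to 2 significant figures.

station A: 100085 Pa = 29.5551 inHg.
station C: 14.553 psi = 29.6302 inHg.
Spread: 29.7330 − 29.5551 = 0.18 inHg.

0.18 inHg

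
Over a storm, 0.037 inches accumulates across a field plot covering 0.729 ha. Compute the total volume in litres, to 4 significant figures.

6851 litres

Depth: 0.037 in × 25.4 = 0.9398 mm.
Area: 0.729 ha = 7290 m².
1 mm over 1 m² is 1 L, so volume = 0.9398 × 7290 = 6851.142 L ≈ 6851 L.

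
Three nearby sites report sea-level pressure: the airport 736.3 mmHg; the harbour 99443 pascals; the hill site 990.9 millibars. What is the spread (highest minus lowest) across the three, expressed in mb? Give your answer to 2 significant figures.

13 mb

the airport: 736.3 mmHg = 981.65 mb.
the harbour: 99443 Pa = 994.43 mb.
Spread: 994.43 − 981.65 = 13 mb.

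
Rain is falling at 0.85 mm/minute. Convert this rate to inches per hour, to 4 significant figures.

0.85 mm/minute × 0.0393701 in/mm × 60 minute/hour = 2.008 in/hour.

2.008 in/hour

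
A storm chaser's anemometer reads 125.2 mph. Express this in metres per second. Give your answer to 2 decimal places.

55.97 m/s

1 mph = 0.44704 m/s, so 125.2 × 0.44704 = 55.97 m/s.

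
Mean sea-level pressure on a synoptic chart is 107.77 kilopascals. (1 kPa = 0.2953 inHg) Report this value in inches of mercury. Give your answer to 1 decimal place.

1 kPa = 0.2953 inHg, so 107.77 × 0.2953 = 31.8 inHg.

31.8 inHg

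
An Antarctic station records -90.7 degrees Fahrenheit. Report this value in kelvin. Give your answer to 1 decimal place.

First to °C: -68.17 °C.
Then to K: 205.0 K.

205.0 K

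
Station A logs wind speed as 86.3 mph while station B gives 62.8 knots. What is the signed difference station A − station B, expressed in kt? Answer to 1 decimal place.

12.2 kt

station A: 86.3 mph = 74.993 kt.
Difference: 74.993 − 62.800 = 12.2 kt.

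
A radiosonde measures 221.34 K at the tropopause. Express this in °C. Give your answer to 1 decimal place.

-51.8 °C

°C = 221.34 − 273.15 = -51.8 °C.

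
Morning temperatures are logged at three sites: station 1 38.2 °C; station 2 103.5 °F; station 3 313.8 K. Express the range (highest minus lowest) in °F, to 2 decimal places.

4.41 °F

station 2: 103.5 °F = 39.722 °C.
station 3: 313.8 K = 40.650 °C.
Spread: 40.650 − 38.200 = 2.450 °C = 4.41 °F.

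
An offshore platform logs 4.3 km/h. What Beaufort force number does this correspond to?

Beaufort force 1

4.3 km/h = 1.2 m/s, which is Beaufort 1 (light air, 0.3–1.5 m/s).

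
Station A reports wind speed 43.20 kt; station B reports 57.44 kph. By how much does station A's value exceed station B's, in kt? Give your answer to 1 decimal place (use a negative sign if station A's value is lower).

station B: 57.44 km/h = 31.015 kt.
Difference: 43.200 − 31.015 = 12.2 kt.

12.2 kt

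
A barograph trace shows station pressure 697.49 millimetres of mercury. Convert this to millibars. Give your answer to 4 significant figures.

929.9 mb

1 mmHg = 1.33322 mb, so 697.49 × 1.33322 = 929.9 mb.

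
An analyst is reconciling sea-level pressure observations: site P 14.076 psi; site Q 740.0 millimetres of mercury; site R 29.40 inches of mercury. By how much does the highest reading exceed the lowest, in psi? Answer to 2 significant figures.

0.36 psi

site Q: 740.0 mmHg = 14.3092 psi.
site R: 29.40 inHg = 14.4399 psi.
Spread: 14.4399 − 14.0760 = 0.36 psi.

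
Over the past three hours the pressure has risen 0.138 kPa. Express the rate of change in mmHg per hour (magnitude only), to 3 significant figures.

0.138 kPa / 3 h × 7.50062 mmHg/kPa = 0.345 mmHg/h.

0.345 mmHg per hour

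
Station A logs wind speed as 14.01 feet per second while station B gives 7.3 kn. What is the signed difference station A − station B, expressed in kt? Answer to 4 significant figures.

station A: 14.01 ft/s = 8.30070 kt.
Difference: 8.30070 − 7.30000 = 1.001 kt.

1.001 kt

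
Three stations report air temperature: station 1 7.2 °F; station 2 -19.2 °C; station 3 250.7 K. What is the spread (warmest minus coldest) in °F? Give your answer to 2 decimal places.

15.61 °F

station 1: 7.2 °F = -13.778 °C.
station 3: 250.7 K = -22.450 °C.
Spread: (-13.778) − (-22.450) = 8.672 °C = 15.61 °F.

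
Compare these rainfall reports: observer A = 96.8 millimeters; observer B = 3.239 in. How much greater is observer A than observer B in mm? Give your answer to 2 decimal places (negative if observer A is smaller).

observer B: 3.239 in = 82.2706 mm.
Difference: 96.8000 − 82.2706 = 14.53 mm.

14.53 mm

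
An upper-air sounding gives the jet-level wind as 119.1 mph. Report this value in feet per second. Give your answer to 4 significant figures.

1 mph = 1.46667 ft/s, so 119.1 × 1.46667 = 174.7 ft/s.

174.7 ft/s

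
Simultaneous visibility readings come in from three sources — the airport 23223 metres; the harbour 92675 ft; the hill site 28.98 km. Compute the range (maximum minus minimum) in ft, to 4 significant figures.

the airport: 23223 m = 76190.94 ft.
the hill site: 28.98 km = 95078.74 ft.
Spread: 95078.74 − 76190.94 = 18890 ft.

18890 ft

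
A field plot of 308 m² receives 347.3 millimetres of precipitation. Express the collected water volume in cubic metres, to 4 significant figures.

107.0 cubic metres

1 mm over 1 m² is 1 L, so volume = 347.3 × 308 = 106968.4 L = 107.0 m³.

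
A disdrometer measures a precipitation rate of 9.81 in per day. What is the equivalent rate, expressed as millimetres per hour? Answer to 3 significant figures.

9.81 in/day × 25.4 mm/in × 0.0416667 day/hour = 10.4 mm/hour.

10.4 mm/hour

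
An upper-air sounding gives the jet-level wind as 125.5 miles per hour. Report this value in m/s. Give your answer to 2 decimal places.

1 mph = 0.44704 m/s, so 125.5 × 0.44704 = 56.10 m/s.

56.10 m/s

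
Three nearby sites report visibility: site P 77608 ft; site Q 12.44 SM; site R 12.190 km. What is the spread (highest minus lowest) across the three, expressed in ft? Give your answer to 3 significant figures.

site Q: 12.44 SM = 65683.20 ft.
site R: 12.190 km = 39993.44 ft.
Spread: 77608.00 − 39993.44 = 37600 ft.

37600 ft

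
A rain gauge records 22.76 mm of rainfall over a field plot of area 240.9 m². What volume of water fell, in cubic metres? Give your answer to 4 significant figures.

5.483 cubic metres

1 mm over 1 m² is 1 L, so volume = 22.76 × 240.9 = 5482.884 L = 5.483 m³.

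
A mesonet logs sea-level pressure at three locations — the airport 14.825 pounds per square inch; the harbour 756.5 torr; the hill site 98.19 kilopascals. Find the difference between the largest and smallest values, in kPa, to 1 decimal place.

the airport: 14.825 psi = 102.215 kPa.
the harbour: 756.5 mmHg = 100.858 kPa.
Spread: 102.215 − 98.190 = 4.0 kPa.

4.0 kPa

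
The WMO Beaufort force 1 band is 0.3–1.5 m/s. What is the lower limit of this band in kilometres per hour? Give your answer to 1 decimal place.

1.1 km/h

0.3–1.5 m/s × 3.6 = 1.1–5.4 km/h.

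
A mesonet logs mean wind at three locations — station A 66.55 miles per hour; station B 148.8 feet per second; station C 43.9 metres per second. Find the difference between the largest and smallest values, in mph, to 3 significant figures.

34.9 mph

station B: 148.8 ft/s = 101.455 mph.
station C: 43.9 m/s = 98.202 mph.
Spread: 101.455 − 66.550 = 34.9 mph.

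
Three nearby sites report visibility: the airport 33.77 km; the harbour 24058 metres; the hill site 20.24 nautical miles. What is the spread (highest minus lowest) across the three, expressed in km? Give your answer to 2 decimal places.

the harbour: 24058 m = 24.0580 km.
the hill site: 20.24 nmi = 37.4845 km.
Spread: 37.4845 − 24.0580 = 13.43 km.

13.43 km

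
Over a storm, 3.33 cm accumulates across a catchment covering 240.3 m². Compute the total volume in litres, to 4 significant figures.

8002 litres

Depth: 3.33 cm × 10 = 33.3 mm.
1 mm over 1 m² is 1 L, so volume = 33.3 × 240.3 = 8001.99 L ≈ 8002 L.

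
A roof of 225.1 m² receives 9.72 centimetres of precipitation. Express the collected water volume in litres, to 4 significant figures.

Depth: 9.72 cm × 10 = 97.2 mm.
1 mm over 1 m² is 1 L, so volume = 97.2 × 225.1 = 21879.72 L ≈ 21880 L.

21880 litres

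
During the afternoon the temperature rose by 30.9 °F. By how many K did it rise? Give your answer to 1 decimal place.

17.2 K

For a temperature change the 32° offset cancels: ΔK = 30.9 × 0.5556 = 17.2 K.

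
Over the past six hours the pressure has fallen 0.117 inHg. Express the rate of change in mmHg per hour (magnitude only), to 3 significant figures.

0.495 mmHg per hour

0.117 inHg / 6 h × 25.4 mmHg/inHg = 0.495 mmHg/h.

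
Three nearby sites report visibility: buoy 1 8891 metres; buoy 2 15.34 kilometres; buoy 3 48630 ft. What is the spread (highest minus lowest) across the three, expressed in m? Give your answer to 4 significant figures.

buoy 2: 15.34 km = 15340.00 m.
buoy 3: 48630 ft = 14822.42 m.
Spread: 15340.00 − 8891.00 = 6449 m.

6449 m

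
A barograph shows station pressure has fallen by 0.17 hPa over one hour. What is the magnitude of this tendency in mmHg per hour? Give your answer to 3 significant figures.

0.128 mmHg per hour

0.17 hPa / 1 h × 0.750062 mmHg/hPa = 0.128 mmHg/h.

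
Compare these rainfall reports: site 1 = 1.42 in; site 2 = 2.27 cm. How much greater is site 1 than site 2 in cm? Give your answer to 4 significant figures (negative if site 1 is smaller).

1.337 cm

site 1: 1.42 in = 3.60680 cm.
Difference: 3.60680 − 2.27000 = 1.337 cm.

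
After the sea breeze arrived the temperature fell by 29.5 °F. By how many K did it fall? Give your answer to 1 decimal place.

For a temperature change the 32° offset cancels: ΔK = 29.5 × 0.5556 = 16.4 K.

16.4 K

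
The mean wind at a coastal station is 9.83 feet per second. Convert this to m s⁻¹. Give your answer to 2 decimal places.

1 ft/s = 0.3048 m/s, so 9.83 × 0.3048 = 3.00 m/s.

3.00 m/s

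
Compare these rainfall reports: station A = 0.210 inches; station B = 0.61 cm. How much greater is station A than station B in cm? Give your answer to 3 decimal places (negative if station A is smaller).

-0.077 cm

station A: 0.210 in = 0.53340 cm.
Difference: 0.53340 − 0.61000 = -0.077 cm.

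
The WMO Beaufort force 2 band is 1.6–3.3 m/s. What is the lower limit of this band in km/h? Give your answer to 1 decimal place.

1.6–3.3 m/s × 3.6 = 5.8–11.9 km/h.

5.8 km/h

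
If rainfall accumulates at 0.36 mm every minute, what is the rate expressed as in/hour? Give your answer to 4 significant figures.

0.36 mm/minute × 0.0393701 in/mm × 60 minute/hour = 0.8504 in/hour.

0.8504 in/hour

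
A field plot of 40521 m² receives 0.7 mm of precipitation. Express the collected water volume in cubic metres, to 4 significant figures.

28.36 cubic metres

1 mm over 1 m² is 1 L, so volume = 0.7 × 40521 = 28364.7 L = 28.36 m³.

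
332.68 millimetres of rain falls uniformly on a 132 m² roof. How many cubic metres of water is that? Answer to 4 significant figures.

1 mm over 1 m² is 1 L, so volume = 332.68 × 132 = 43913.76 L = 43.91 m³.

43.91 cubic metres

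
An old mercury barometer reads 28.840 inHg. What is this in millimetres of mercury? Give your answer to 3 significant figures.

733 mmHg

1 inHg = 25.4 mmHg, so 28.840 × 25.4 = 733 mmHg.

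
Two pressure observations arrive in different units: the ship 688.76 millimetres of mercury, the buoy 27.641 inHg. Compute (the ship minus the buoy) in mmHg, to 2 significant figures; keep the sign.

the buoy: 27.641 inHg = 702.08 mmHg.
Difference: 688.76 − 702.08 = -13 mmHg.

-13 mmHg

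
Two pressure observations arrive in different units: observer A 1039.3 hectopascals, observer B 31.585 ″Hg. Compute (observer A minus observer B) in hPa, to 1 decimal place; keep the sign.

-30.3 hPa

observer B: 31.585 inHg = 1069.591 hPa.
Difference: 1039.300 − 1069.591 = -30.3 hPa.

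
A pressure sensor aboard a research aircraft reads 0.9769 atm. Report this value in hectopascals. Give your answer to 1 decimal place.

989.8 hPa

1 atm = 1013.25 hPa, so 0.9769 × 1013.25 = 989.8 hPa.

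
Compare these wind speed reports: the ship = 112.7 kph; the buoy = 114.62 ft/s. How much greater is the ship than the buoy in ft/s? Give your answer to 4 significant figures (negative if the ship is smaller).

-11.91 ft/s

the ship: 112.7 km/h = 102.7085 ft/s.
Difference: 102.7085 − 114.6200 = -11.91 ft/s.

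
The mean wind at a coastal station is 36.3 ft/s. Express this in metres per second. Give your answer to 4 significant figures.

1 ft/s = 0.3048 m/s, so 36.3 × 0.3048 = 11.06 m/s.

11.06 m/s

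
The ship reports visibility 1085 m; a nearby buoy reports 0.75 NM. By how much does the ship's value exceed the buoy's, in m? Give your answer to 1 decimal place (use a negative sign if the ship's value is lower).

the buoy: 0.75 nmi = 1389.000 m.
Difference: 1085.000 − 1389.000 = -304.0 m.

-304.0 m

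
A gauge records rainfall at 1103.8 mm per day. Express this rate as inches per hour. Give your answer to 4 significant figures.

1103.8 mm/day × 0.0393701 in/mm × 0.0416667 day/hour = 1.811 in/hour.

1.811 in/hour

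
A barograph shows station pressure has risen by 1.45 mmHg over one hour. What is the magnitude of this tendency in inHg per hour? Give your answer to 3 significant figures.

0.0571 inHg per hour

1.45 mmHg / 1 h × 0.0393701 inHg/mmHg = 0.0571 inHg/h.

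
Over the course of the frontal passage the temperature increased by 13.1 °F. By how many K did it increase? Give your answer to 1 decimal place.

Converting a difference, only the 9/5 scale factor applies: ΔK = 13.1 × 0.5556 = 7.3 K.

7.3 K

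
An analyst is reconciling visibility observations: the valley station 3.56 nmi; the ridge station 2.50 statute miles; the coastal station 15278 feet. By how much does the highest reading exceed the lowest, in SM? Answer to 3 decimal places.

the valley station: 3.56 nmi = 4.09677 SM.
the coastal station: 15278 ft = 2.89356 SM.
Spread: 4.09677 − 2.50000 = 1.597 SM.

1.597 SM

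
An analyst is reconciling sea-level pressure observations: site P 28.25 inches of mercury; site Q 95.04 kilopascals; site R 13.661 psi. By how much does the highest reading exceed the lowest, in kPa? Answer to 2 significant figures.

site P: 28.25 inHg = 95.665 kPa.
site R: 13.661 psi = 94.189 kPa.
Spread: 95.665 − 94.189 = 1.5 kPa.

1.5 kPa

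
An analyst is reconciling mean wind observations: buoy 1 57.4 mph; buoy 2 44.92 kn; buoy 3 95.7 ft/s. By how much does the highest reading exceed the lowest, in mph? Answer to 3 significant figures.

13.6 mph

buoy 2: 44.92 kt = 51.693 mph.
buoy 3: 95.7 ft/s = 65.250 mph.
Spread: 65.250 − 51.693 = 13.6 mph.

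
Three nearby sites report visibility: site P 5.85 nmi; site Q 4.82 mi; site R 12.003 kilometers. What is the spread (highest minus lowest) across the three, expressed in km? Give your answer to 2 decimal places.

4.25 km

site P: 5.85 nmi = 10.8342 km.
site Q: 4.82 SM = 7.7570 km.
Spread: 12.0030 − 7.7570 = 4.25 km.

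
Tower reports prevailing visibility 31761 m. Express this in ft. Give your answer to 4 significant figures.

1 m = 3.28084 ft, so 31761 × 3.28084 = 104200 ft.

104200 ft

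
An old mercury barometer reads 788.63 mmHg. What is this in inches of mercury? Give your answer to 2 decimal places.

31.05 inHg

1 mmHg = 0.0393701 inHg, so 788.63 × 0.0393701 = 31.05 inHg.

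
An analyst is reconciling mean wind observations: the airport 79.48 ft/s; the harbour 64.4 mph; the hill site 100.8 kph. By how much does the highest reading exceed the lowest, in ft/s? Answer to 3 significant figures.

the harbour: 64.4 mph = 94.453 ft/s.
the hill site: 100.8 km/h = 91.864 ft/s.
Spread: 94.453 − 79.480 = 15.0 ft/s.

15.0 ft/s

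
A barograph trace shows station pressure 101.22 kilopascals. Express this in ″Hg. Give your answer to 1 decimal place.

29.9 inHg

1 kPa = 0.2953 inHg, so 101.22 × 0.2953 = 29.9 inHg.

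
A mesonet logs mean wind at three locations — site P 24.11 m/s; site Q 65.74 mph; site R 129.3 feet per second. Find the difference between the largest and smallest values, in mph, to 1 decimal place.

site P: 24.11 m/s = 53.933 mph.
site R: 129.3 ft/s = 88.159 mph.
Spread: 88.159 − 53.933 = 34.2 mph.

34.2 mph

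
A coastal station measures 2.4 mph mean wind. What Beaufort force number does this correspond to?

Beaufort force 1

2.4 mph = 1.1 m/s, which is Beaufort 1 (light air, 0.3–1.5 m/s).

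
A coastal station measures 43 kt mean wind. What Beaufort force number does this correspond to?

Beaufort force 9

43 kt lies in the Beaufort 9 band (strong gale, 41–47 kt).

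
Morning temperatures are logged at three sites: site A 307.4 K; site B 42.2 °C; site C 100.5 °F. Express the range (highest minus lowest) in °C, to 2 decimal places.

7.95 °C

site A: 307.4 K = 34.250 °C.
site C: 100.5 °F = 38.056 °C.
Spread: 42.200 − 34.250 = 7.950 °C.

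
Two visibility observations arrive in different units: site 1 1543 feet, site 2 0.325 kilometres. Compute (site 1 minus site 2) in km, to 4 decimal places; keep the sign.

0.1453 km

site 1: 1543 ft = 0.470306 km.
Difference: 0.470306 − 0.325000 = 0.1453 km.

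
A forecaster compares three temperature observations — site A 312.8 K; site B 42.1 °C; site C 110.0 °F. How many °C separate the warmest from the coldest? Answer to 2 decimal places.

3.68 °C

site A: 312.8 K = 39.650 °C.
site C: 110.0 °F = 43.333 °C.
Spread: 43.333 − 39.650 = 3.683 °C.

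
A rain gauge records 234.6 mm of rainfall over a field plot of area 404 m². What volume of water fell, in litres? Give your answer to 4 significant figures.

94780 litres

1 mm over 1 m² is 1 L, so volume = 234.6 × 404 = 94778.4 L ≈ 94780 L.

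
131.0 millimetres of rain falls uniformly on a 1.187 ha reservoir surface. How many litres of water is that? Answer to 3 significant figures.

Area: 1.187 ha = 11870 m².
1 mm over 1 m² is 1 L, so volume = 131 × 11870 = 1554970 L ≈ 1550000 L.

1550000 litres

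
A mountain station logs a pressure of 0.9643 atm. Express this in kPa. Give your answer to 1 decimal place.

1 atm = 101.325 kPa, so 0.9643 × 101.325 = 97.7 kPa.

97.7 kPa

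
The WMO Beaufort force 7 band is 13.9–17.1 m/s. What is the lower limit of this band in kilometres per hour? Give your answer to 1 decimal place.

13.9–17.1 m/s × 3.6 = 50.0–61.6 km/h.

50.0 km/h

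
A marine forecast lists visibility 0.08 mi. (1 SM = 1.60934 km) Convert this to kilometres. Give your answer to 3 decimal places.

1 SM = 1.60934 km, so 0.08 × 1.60934 = 0.129 km.

0.129 km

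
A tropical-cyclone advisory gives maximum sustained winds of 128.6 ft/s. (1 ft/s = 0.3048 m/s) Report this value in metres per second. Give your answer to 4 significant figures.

1 ft/s = 0.3048 m/s, so 128.6 × 0.3048 = 39.20 m/s.

39.20 m/s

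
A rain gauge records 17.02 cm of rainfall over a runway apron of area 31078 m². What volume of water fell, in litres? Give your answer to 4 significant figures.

5289000 litres

Depth: 17.02 cm × 10 = 170.2 mm.
1 mm over 1 m² is 1 L, so volume = 170.2 × 31078 = 5289475.6 L ≈ 5289000 L.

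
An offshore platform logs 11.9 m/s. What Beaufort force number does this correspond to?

11.9 m/s lies in the Beaufort 6 band (strong breeze, 10.8–13.8 m/s).

Beaufort force 6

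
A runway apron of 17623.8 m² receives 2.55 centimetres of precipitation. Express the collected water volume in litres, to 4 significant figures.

449400 litres

Depth: 2.55 cm × 10 = 25.5 mm.
1 mm over 1 m² is 1 L, so volume = 25.5 × 17623.8 = 449406.9 L ≈ 449400 L.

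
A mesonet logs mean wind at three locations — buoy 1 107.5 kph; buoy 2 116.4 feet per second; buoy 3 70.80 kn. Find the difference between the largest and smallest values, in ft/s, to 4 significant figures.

buoy 1: 107.5 km/h = 97.9695 ft/s.
buoy 3: 70.80 kt = 119.4969 ft/s.
Spread: 119.4969 − 97.9695 = 21.53 ft/s.

21.53 ft/s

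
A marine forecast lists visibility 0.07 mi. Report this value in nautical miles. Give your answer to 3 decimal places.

0.061 nmi

1 SM = 0.868976 nmi, so 0.07 × 0.868976 = 0.061 nmi.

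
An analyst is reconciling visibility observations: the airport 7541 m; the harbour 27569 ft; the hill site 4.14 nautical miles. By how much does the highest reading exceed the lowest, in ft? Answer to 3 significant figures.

2830 ft

the airport: 7541 m = 24740.81 ft.
the hill site: 4.14 nmi = 25155.12 ft.
Spread: 27569.00 − 24740.81 = 2830 ft.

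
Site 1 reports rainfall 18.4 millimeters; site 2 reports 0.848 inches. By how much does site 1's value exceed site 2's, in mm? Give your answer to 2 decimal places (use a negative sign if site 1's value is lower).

-3.14 mm

site 2: 0.848 in = 21.5392 mm.
Difference: 18.4000 − 21.5392 = -3.14 mm.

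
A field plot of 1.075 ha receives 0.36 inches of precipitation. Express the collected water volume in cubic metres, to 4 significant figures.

Depth: 0.36 in × 25.4 = 9.144 mm.
Area: 1.075 ha = 10750 m².
1 mm over 1 m² is 1 L, so volume = 9.144 × 10750 = 98298 L = 98.30 m³.

98.30 cubic metres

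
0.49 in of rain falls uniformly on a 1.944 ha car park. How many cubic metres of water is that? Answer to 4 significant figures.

242.0 cubic metres

Depth: 0.49 in × 25.4 = 12.446 mm.
Area: 1.944 ha = 19440 m².
1 mm over 1 m² is 1 L, so volume = 12.446 × 19440 = 241950.24 L = 242.0 m³.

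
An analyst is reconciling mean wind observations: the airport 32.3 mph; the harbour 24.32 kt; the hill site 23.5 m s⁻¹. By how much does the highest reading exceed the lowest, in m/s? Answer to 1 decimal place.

11.0 m/s

the airport: 32.3 mph = 14.439 m/s.
the harbour: 24.32 kt = 12.511 m/s.
Spread: 23.500 − 12.511 = 11.0 m/s.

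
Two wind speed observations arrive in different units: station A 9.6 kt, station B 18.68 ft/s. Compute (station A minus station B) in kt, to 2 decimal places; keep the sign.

-1.47 kt

station B: 18.68 ft/s = 11.0676 kt.
Difference: 9.6000 − 11.0676 = -1.47 kt.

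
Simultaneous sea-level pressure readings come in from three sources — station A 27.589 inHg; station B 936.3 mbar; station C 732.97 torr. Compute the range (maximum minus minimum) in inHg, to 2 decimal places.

station B: 936.3 mb = 27.6489 inHg.
station C: 732.97 mmHg = 28.8571 inHg.
Spread: 28.8571 − 27.5890 = 1.27 inHg.

1.27 inHg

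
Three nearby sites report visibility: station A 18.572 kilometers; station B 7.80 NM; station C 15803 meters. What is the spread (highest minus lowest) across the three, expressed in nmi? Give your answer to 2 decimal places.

2.23 nmi

station A: 18.572 km = 10.0281 nmi.
station C: 15803 m = 8.5329 nmi.
Spread: 10.0281 − 7.8000 = 2.23 nmi.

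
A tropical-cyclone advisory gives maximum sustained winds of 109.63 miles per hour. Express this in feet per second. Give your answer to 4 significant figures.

1 mph = 1.46667 ft/s, so 109.63 × 1.46667 = 160.8 ft/s.

160.8 ft/s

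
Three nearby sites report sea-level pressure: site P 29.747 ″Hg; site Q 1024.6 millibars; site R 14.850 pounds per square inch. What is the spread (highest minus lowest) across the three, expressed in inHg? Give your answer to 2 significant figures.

0.51 inHg

site Q: 1024.6 mb = 30.2564 inHg.
site R: 14.850 psi = 30.2349 inHg.
Spread: 30.2564 − 29.7470 = 0.51 inHg.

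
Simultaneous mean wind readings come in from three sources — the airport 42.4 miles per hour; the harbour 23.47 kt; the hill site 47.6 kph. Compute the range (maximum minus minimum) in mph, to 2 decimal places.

15.39 mph

the harbour: 23.47 kt = 27.0088 mph.
the hill site: 47.6 km/h = 29.5773 mph.
Spread: 42.4000 − 27.0088 = 15.39 mph.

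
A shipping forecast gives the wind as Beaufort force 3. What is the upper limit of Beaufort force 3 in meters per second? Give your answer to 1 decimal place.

Beaufort 3 (gentle breeze) spans 3.4–5.4 m/s.

5.4 m/s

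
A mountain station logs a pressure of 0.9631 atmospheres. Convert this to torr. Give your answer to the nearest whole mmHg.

1 atm = 760 mmHg, so 0.9631 × 760 = 732 mmHg.

732 mmHg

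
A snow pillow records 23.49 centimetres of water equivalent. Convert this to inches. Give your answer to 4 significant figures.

1 cm = 0.393701 in, so 23.49 × 0.393701 = 9.248 in.

9.248 in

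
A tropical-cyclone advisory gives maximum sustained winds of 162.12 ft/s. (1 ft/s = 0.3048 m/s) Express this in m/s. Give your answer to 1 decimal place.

1 ft/s = 0.3048 m/s, so 162.12 × 0.3048 = 49.4 m/s.

49.4 m/s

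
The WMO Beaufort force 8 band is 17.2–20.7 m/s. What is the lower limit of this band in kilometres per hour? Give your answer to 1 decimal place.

17.2–20.7 m/s × 3.6 = 61.9–74.5 km/h.

61.9 km/h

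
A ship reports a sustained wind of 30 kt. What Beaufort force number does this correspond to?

Beaufort force 7

30 kt lies in the Beaufort 7 band (near gale, 28–33 kt).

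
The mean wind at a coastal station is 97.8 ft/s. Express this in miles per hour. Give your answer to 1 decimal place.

1 ft/s = 0.681818 mph, so 97.8 × 0.681818 = 66.7 mph.

66.7 mph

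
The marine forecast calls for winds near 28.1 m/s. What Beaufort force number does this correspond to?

Beaufort force 10

28.1 m/s lies in the Beaufort 10 band (storm, 24.5–28.4 m/s).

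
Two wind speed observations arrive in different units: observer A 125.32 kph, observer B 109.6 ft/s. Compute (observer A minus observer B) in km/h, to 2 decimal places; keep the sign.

5.06 km/h

observer B: 109.6 ft/s = 120.2619 km/h.
Difference: 125.3200 − 120.2619 = 5.06 km/h.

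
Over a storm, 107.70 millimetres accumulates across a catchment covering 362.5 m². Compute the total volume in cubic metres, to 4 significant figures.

1 mm over 1 m² is 1 L, so volume = 107.7 × 362.5 = 39041.25 L = 39.04 m³.

39.04 cubic metres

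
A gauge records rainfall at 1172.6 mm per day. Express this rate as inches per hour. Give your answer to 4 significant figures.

1.924 in/hour

1172.6 mm/day × 0.0393701 in/mm × 0.0416667 day/hour = 1.924 in/hour.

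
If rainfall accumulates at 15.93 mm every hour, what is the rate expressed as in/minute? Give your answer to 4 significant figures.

0.01045 in/minute

15.93 mm/hour × 0.0393701 in/mm × 0.0166667 hour/minute = 0.01045 in/minute.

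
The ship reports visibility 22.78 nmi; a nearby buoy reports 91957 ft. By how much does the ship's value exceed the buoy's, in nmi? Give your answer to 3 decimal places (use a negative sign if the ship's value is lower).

7.646 nmi

the buoy: 91957 ft = 15.13418 nmi.
Difference: 22.78000 − 15.13418 = 7.646 nmi.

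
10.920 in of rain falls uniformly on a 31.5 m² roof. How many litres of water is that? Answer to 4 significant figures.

Depth: 10.920 in × 25.4 = 277.368 mm.
1 mm over 1 m² is 1 L, so volume = 277.368 × 31.5 = 8737.092 L ≈ 8737 L.

8737 litres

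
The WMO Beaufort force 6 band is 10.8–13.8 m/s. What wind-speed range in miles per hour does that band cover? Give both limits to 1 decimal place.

10.8–13.8 m/s × 2.237 = 24.2–30.9 mph.

24.2 to 30.9 mph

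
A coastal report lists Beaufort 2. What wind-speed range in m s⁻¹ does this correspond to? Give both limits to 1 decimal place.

Beaufort 2 (light breeze) spans 1.6–3.3 m/s.

1.6 to 3.3 m/s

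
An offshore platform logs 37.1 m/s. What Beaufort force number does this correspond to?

Beaufort force 12

37.1 m/s lies in the Beaufort 12 band (hurricane force, ≥32.7 m/s).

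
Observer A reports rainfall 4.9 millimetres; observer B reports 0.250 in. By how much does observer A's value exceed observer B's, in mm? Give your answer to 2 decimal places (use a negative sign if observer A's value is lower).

-1.45 mm

observer B: 0.250 in = 6.3500 mm.
Difference: 4.9000 − 6.3500 = -1.45 mm.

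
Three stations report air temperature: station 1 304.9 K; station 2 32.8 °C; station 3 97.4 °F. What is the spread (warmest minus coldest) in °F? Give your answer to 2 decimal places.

8.25 °F

station 1: 304.9 K = 31.750 °C.
station 3: 97.4 °F = 36.333 °C.
Spread: 36.333 − 31.750 = 4.583 °C = 8.25 °F.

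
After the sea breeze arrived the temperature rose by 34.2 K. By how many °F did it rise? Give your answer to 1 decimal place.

61.6 °F

A change of 1 °C equals a change of 1.8 °F: Δ°F = 34.2 × 1.8 = 61.6 °F.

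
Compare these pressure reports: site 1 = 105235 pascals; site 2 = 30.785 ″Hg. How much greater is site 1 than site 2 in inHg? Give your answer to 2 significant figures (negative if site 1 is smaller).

site 1: 105235 Pa = 31.0759 inHg.
Difference: 31.0759 − 30.7850 = 0.29 inHg.

0.29 inHg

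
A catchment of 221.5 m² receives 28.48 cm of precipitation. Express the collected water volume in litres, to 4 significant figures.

Depth: 28.48 cm × 10 = 284.8 mm.
1 mm over 1 m² is 1 L, so volume = 284.8 × 221.5 = 63083.2 L ≈ 63080 L.

63080 litres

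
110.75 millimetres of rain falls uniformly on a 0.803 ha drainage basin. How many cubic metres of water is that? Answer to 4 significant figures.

889.3 cubic metres

Area: 0.803 ha = 8030 m².
1 mm over 1 m² is 1 L, so volume = 110.75 × 8030 = 889322.5 L = 889.3 m³.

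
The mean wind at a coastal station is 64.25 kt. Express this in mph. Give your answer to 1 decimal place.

1 kt = 1.15078 mph, so 64.25 × 1.15078 = 73.9 mph.

73.9 mph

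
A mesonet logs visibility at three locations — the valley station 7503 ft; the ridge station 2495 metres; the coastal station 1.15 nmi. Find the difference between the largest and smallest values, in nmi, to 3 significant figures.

0.197 nmi

the valley station: 7503 ft = 1.23483 nmi.
the ridge station: 2495 m = 1.34719 nmi.
Spread: 1.34719 − 1.15000 = 0.197 nmi.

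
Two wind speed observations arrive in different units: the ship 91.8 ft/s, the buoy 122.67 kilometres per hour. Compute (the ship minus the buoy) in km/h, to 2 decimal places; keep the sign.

the ship: 91.8 ft/s = 100.7303 km/h.
Difference: 100.7303 − 122.6700 = -21.94 km/h.

-21.94 km/h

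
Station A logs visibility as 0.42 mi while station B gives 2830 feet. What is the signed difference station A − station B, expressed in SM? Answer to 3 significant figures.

station B: 2830 ft = 0.53598 SM.
Difference: 0.42000 − 0.53598 = -0.116 SM.

-0.116 SM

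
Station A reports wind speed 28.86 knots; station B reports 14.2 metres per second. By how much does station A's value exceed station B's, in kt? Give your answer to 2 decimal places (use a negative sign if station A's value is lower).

station B: 14.2 m/s = 27.6026 kt.
Difference: 28.8600 − 27.6026 = 1.26 kt.

1.26 kt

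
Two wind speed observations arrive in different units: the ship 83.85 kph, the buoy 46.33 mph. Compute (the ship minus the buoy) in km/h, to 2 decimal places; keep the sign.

9.29 km/h

the buoy: 46.33 mph = 74.5609 km/h.
Difference: 83.8500 − 74.5609 = 9.29 km/h.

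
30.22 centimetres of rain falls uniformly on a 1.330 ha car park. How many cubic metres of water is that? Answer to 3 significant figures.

Depth: 30.22 cm × 10 = 302.2 mm.
Area: 1.330 ha = 13300 m².
1 mm over 1 m² is 1 L, so volume = 302.2 × 13300 = 4019260 L = 4020 m³.

4020 cubic metres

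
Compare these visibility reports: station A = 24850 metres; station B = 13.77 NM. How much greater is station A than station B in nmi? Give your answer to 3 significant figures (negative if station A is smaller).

station A: 24850 m = 13.41793 nmi.
Difference: 13.41793 − 13.77000 = -0.352 nmi.

-0.352 nmi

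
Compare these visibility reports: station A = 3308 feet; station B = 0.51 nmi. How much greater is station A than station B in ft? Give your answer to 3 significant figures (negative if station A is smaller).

station B: 0.51 nmi = 3098.82 ft.
Difference: 3308.00 − 3098.82 = 209 ft.

209 ft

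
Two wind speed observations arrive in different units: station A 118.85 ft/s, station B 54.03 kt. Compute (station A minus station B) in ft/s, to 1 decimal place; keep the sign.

station B: 54.03 kt = 91.192 ft/s.
Difference: 118.850 − 91.192 = 27.7 ft/s.

27.7 ft/s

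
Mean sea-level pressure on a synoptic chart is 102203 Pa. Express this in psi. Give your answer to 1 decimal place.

14.8 psi

1 Pa = 0.000145038 psi, so 102203 × 0.000145038 = 14.8 psi.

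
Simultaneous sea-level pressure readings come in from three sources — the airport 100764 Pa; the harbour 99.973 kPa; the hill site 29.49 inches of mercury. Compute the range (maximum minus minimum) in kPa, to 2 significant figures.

0.90 kPa

the airport: 100764 Pa = 100.7640 kPa.
the hill site: 29.49 inHg = 99.8646 kPa.
Spread: 100.7640 − 99.8646 = 0.90 kPa.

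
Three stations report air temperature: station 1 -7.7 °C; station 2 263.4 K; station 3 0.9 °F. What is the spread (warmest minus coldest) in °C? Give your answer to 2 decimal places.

station 2: 263.4 K = -9.750 °C.
station 3: 0.9 °F = -17.278 °C.
Spread: (-7.700) − (-17.278) = 9.578 °C.

9.58 °C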